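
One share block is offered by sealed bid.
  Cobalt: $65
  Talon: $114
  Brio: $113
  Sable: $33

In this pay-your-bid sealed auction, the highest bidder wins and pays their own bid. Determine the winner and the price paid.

Rule: the highest bidder wins and pays their own bid.
Sorting bids: 114 (Talon) > 113 (Brio) > 65 (Cobalt) > 33 (Sable)
Talon has the highest bid and pays exactly that: $114.

Talon pays $114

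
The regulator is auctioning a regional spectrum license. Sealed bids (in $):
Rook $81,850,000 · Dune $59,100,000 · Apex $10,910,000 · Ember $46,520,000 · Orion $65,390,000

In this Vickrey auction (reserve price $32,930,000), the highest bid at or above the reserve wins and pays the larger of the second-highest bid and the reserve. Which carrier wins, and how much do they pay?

Bids in order: 81,850,000 (Rook) > 65,390,000 (Orion) > 59,100,000 (Dune) > 46,520,000 (Ember) > 10,910,000 (Apex)
Rook has the top bid at or above the reserve ($81,850,000).
max(second-highest $65,390,000, reserve $32,930,000) = $65,390,000; the reserve does not bind.

Rook pays $65,390,000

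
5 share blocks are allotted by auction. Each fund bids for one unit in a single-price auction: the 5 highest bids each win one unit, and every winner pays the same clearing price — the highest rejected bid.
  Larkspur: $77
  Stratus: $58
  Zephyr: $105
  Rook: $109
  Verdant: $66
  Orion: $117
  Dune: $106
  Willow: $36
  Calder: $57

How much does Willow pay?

Sorting: 117 (Orion), 109 (Rook), 106 (Dune), 105 (Zephyr), 77 (Larkspur), 66 (Verdant), 58 (Stratus), …
Winners (5 units): Orion, Rook, Dune, Zephyr, Larkspur.
First losing bid is Verdant's $66, which sets the uniform price.
Willow does not win → pays $0.

Willow pays $0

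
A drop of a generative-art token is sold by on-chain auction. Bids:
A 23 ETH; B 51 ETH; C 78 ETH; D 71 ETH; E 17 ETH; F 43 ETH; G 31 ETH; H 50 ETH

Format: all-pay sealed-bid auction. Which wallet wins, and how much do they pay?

C pays 78 ETH

Rule: the highest bidder wins the item, but every bidder pays their own bid.
Bids ranked: 78 (C) > 71 (D) > 51 (B) > 50 (H) > 43 (F) > 31 (G) > …
C is highest and takes the item; every bidder forfeits their bid.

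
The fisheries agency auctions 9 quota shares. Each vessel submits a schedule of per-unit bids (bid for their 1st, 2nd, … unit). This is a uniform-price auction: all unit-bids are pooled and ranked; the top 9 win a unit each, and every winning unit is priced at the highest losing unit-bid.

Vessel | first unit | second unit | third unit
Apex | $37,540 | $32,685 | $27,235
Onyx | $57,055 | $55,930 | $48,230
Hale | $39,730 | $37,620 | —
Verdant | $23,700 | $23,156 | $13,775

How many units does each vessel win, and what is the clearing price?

All unit-bids, highest first — top 9: 57,055 (Onyx-1), 55,930 (Onyx-2), 48,230 (Onyx-3), 39,730 (Hale-1), 37,620 (Hale-2), 37,540 (Apex-1), 32,685 (Apex-2), 27,235 (Apex-3), 23,700 (Verdant-1)
The (k+1)-th unit-bid is $23,156.
Allocation: Apex 3, Hale 2, Onyx 3, Verdant 1.

Apex 3, Hale 2, Onyx 3, Verdant 1; clearing price $23,156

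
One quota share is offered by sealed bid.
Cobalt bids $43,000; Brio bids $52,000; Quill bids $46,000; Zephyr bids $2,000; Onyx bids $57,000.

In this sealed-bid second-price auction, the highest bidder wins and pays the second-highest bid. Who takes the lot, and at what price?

Bids ranked: 57,000 (Onyx) > 52,000 (Brio) > 46,000 (Quill) > 43,000 (Cobalt) > 2,000 (Zephyr)
Onyx wins with the highest bid; price is set by the runner-up at $52,000.

Onyx pays $52,000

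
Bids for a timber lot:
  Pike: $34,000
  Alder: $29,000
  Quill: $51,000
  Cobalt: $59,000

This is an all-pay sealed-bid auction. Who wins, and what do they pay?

All-pay sealed-bid auction: the highest bidder wins the item, but every bidder pays their own bid.
Bids ranked: 59,000 (Cobalt) > 51,000 (Quill) > 34,000 (Pike) > 29,000 (Alder)
Cobalt is highest and takes the item; every bidder forfeits their bid.

Cobalt pays $59,000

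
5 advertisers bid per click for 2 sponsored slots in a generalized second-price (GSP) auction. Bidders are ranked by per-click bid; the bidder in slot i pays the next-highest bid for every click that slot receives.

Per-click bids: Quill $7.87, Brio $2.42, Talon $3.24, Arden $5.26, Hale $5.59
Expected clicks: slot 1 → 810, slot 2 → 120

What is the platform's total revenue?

Ranked by bid: $7.87 (Quill) > $5.59 (Hale) > $5.26 (Arden) > …
Slot 1: Quill pays $5.59 × 810 = $4527.90
Slot 2: Hale pays $5.26 × 120 = $631.20
Total = $5159.10

Total revenue: $5159.10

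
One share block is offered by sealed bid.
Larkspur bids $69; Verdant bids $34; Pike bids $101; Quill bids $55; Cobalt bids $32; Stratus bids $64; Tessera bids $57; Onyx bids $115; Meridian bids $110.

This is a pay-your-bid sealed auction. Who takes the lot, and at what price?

Onyx pays $115

Rule: the highest bidder wins and pays their own bid.
Bids in order: 115 (Onyx) > 110 (Meridian) > 101 (Pike) > 69 (Larkspur) > 64 (Stratus) > 57 (Tessera) > …
Onyx has the highest bid and pays exactly that: $115.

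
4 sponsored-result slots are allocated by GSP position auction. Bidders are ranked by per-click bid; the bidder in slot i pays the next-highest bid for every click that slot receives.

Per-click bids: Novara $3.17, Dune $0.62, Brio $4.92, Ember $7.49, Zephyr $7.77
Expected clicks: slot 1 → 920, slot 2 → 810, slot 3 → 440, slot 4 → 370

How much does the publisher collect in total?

Per-click bids in order: $7.77 (Zephyr) > $7.49 (Ember) > $4.92 (Brio) > $3.17 (Novara) > $0.62 (Dune)
Slot 1: Zephyr pays $7.49 × 920 = $6890.80
Slot 2: Ember pays $4.92 × 810 = $3985.20
Slot 3: Brio pays $3.17 × 440 = $1394.80
Slot 4: Novara pays $0.62 × 370 = $229.40
Total = $12500.20

Total revenue: $12500.20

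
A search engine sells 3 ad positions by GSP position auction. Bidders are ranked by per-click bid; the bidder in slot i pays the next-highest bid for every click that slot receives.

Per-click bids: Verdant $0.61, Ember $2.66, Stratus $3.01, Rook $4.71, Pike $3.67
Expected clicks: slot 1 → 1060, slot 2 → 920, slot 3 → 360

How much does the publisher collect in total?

Sorting advertisers: $4.71 (Rook) > $3.67 (Pike) > $3.01 (Stratus) > $2.66 (Ember) > …
Slot 1: Rook pays $3.67 × 1060 = $3890.20
Slot 2: Pike pays $3.01 × 920 = $2769.20
Slot 3: Stratus pays $2.66 × 360 = $957.60
Total = $7617.00

Total revenue: $7617.00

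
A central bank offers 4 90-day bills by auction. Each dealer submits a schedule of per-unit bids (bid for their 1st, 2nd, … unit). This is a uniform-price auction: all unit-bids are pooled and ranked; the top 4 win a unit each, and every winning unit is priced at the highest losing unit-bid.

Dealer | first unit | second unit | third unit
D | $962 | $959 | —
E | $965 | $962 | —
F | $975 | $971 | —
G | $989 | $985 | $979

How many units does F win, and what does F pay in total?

F: 1 unit, pays $971

Pooled unit-bids ranked (top 4): 989 (G-1), 985 (G-2), 979 (G-3), 975 (F-1)
First bid not allocated: $971.
F wins 1 unit(s) at $971 each.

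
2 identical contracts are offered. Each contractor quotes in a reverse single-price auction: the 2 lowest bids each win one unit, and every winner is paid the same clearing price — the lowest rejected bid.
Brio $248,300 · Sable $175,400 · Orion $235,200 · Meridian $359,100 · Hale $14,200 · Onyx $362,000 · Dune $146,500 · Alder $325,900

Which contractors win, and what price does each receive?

Hale, Dune; each is paid $175,400

Ordering the bids: 14,200 (Hale), 146,500 (Dune), 175,400 (Sable), 235,200 (Orion), …
Lowest 2: Hale, Dune.
Clearing price = lowest rejected bid = $175,400.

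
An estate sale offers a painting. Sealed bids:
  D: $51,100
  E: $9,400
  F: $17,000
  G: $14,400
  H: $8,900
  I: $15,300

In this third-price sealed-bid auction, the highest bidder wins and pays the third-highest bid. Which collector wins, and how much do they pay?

Rule: the highest bidder wins and pays the third-highest bid.
Sorting bids: 51,100 (D) > 17,000 (F) > 15,300 (I) > 14,400 (G) > 9,400 (E) > 8,900 (H)
D is highest; pays the third-highest bid, $15,300.

D pays $15,300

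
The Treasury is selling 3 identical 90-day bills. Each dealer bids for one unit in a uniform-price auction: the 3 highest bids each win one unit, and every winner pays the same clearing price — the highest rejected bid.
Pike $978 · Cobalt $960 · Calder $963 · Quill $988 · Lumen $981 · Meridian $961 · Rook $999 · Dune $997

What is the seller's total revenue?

Total revenue: $2,943

Ordering the bids: 999 (Rook), 997 (Dune), 988 (Quill), 981 (Lumen), 978 (Pike), …
Winners (3 units): Rook, Dune, Quill.
Clearing price = highest rejected bid = $981.
Total revenue = 3 × $981 = $2,943.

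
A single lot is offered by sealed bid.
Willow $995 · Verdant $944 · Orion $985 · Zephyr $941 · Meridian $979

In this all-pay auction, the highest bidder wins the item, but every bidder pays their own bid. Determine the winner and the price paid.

All-pay auction: the highest bidder wins the item, but every bidder pays their own bid.
Sorting bids: 995 (Willow) > 985 (Orion) > 979 (Meridian) > 944 (Verdant) > 941 (Zephyr)
Willow is highest and takes the item; every bidder forfeits their bid.

Willow pays $995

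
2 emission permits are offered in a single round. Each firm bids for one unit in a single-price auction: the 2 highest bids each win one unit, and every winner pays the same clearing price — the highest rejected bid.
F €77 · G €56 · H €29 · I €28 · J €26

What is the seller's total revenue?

Total revenue: €58

Sorting: 77 (F), 56 (G), 29 (H), 28 (I), …
The 2 highest are F, G.
Highest unsuccessful bid: €29 → clearing price.
Total revenue = 2 × €29 = €58.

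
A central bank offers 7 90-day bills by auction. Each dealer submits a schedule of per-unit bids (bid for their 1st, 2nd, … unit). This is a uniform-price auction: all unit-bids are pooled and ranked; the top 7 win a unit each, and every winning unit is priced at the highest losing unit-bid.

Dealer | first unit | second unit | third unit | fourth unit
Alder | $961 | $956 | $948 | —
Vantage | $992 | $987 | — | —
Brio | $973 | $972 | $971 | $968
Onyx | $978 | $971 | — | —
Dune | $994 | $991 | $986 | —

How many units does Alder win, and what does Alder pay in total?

Alder: 0 units, pays $0

Pooled unit-bids ranked (top 7): 994 (Dune-1), 992 (Vantage-1), 991 (Dune-2), 987 (Vantage-2), 986 (Dune-3), 978 (Onyx-1), 973 (Brio-1)
First bid not allocated: $972.
Alder wins 0 unit(s) at $972 each.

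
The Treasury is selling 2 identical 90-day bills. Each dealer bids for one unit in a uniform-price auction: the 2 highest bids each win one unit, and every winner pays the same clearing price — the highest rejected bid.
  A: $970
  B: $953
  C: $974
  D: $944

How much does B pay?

B pays $0

Ordering the bids: 974 (C), 970 (A), 953 (B), 944 (D)
The 2 highest are C, A.
First losing bid is B's $953, which sets the uniform price.
B does not win → pays $0.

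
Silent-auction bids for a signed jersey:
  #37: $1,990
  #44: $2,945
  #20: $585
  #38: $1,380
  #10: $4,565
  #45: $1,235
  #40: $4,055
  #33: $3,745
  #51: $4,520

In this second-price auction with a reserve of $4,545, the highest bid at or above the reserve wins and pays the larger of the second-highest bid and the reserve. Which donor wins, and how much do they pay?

Rule: the highest bid at or above the reserve wins and pays the larger of the second-highest bid and the reserve.
Bids ranked: 4,565 (#10) > 4,520 (#51) > 4,055 (#40) > 3,745 (#33) > 2,945 (#44) > 1,990 (#37) > …
#10 has the top bid at or above the reserve ($4,565).
max(second-highest $4,520, reserve $4,545) = $4,545.

#10 pays $4,545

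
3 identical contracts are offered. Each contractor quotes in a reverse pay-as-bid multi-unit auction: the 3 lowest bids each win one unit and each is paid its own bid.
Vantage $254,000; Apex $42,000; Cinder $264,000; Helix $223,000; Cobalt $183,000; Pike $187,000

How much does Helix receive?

Helix is paid $0

Bids ranked low→high: 42,000 (Apex), 183,000 (Cobalt), 187,000 (Pike), 223,000 (Helix), 254,000 (Vantage), …
Winners (3 units): Apex, Cobalt, Pike.
Helix does not win → $0.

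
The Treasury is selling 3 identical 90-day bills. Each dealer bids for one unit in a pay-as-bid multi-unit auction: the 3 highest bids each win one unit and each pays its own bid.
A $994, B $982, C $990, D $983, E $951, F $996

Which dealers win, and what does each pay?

Sorting: 996 (F), 994 (A), 990 (C), 983 (D), 982 (B), …
Top 3: F, A, C.
Each winner pays its own bid: F $996, A $994, C $990.

F $996, A $994, C $990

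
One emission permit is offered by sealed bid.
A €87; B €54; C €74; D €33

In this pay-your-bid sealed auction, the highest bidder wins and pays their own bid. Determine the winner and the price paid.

Sorting bids: 87 (A) > 74 (C) > 54 (B) > 33 (D)
A has the highest bid and pays exactly that: €87.

A pays €87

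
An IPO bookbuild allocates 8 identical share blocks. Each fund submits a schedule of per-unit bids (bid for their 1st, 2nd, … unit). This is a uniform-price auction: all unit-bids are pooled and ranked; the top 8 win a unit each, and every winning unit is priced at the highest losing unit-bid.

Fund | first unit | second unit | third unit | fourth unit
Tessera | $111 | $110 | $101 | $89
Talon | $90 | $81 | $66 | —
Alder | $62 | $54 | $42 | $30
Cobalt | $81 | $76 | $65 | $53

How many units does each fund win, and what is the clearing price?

Cobalt 2, Talon 2, Tessera 4; clearing price $66

All unit-bids, highest first — top 8: 111 (Tessera-1), 110 (Tessera-2), 101 (Tessera-3), 90 (Talon-1), 89 (Tessera-4), 81 (Talon-2), 81 (Cobalt-1), 76 (Cobalt-2)
First bid not allocated: $66.
Allocation: Cobalt 2, Talon 2, Tessera 4.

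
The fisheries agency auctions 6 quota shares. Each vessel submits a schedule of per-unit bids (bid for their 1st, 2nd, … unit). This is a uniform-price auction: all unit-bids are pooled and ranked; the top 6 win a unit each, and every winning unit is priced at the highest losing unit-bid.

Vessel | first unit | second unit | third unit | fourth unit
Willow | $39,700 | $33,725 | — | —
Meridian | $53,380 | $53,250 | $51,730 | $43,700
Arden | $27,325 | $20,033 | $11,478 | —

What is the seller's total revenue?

All unit-bids, highest first — top 6: 53,380 (Meridian-1), 53,250 (Meridian-2), 51,730 (Meridian-3), 43,700 (Meridian-4), 39,700 (Willow-1), 33,725 (Willow-2)
Highest rejected unit-bid = $27,325.
Allocation: Meridian 4, Willow 2. Every unit priced at $27,325.
Revenue = 6 × 27,325 = $163,950.

Total revenue: $163,950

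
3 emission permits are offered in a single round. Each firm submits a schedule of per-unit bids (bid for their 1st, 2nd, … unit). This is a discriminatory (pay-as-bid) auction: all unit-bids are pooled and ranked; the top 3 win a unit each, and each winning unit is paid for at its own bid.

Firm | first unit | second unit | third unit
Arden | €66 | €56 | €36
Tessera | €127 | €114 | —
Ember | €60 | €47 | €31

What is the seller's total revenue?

Merging the schedules and taking the best 3: 127 (Tessera-1), 114 (Tessera-2), 66 (Arden-1)
Next rejected bid: €60 (not a price — pay-as-bid).
Each winning unit pays its own bid.
Revenue = 127 + 114 + 66 = €307.

Total revenue: €307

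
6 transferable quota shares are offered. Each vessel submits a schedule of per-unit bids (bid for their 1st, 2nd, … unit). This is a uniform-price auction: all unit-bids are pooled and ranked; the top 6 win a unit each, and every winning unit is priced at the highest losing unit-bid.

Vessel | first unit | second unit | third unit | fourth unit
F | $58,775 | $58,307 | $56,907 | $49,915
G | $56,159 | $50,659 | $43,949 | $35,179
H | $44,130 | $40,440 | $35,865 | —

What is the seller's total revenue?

All unit-bids, highest first — top 6: 58,775 (F-1), 58,307 (F-2), 56,907 (F-3), 56,159 (G-1), 50,659 (G-2), 49,915 (F-4)
First bid not allocated: $44,130.
Allocation: F 4, G 2. Every unit priced at $44,130.
Revenue = 6 × 44,130 = $264,780.

Total revenue: $264,780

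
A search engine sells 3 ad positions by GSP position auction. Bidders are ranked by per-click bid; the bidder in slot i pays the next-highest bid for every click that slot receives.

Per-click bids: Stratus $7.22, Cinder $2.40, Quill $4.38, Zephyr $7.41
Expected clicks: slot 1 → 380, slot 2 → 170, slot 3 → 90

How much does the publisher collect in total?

Total revenue: $3704.20

Sorting advertisers: $7.41 (Zephyr) > $7.22 (Stratus) > $4.38 (Quill) > $2.40 (Cinder)
Slot 1: Zephyr pays $7.22 × 380 = $2743.60
Slot 2: Stratus pays $4.38 × 170 = $744.60
Slot 3: Quill pays $2.40 × 90 = $216.00
Total = $3704.20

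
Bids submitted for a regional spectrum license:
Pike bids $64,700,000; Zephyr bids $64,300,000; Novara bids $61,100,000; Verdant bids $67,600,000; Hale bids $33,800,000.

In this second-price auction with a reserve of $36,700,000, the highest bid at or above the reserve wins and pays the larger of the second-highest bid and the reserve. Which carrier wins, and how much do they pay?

Bids in order: 67,600,000 (Verdant) > 64,700,000 (Pike) > 64,300,000 (Zephyr) > 61,100,000 (Novara) > 33,800,000 (Hale)
Verdant has the top bid at or above the reserve ($67,600,000).
Second-highest bid $64,700,000 exceeds the reserve $36,700,000 → payment $64,700,000.

Verdant pays $64,700,000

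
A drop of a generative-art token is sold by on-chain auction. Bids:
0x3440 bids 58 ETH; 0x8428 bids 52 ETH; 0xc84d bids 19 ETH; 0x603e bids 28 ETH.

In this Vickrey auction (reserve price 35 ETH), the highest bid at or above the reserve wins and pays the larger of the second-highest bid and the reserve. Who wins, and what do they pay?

Sorting bids: 58 (0x3440) > 52 (0x8428) > 28 (0x603e) > 19 (0xc84d)
Highest eligible bid: 0x3440 at 58 ETH.
Second-highest bid 52 ETH exceeds the reserve 35 ETH → payment 52 ETH.

0x3440 pays 52 ETH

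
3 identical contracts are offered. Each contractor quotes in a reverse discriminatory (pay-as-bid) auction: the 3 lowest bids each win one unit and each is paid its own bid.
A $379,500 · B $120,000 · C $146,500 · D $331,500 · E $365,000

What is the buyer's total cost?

Total cost: $598,000

Bids ranked low→high: 120,000 (B), 146,500 (C), 331,500 (D), 365,000 (E), 379,500 (A)
The 3 lowest are B, C, D.
Total cost = 120,000 + 146,500 + 331,500 = $598,000.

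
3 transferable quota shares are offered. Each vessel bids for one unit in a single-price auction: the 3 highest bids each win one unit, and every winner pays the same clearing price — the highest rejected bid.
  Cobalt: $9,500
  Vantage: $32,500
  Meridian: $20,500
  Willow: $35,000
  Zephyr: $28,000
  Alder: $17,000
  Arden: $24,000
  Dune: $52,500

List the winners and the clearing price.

Sorting: 52,500 (Dune), 35,000 (Willow), 32,500 (Vantage), 28,000 (Zephyr), 24,000 (Arden), …
Top 3: Dune, Willow, Vantage.
Clearing price = highest rejected bid = $28,000.

Dune, Willow, Vantage; each pays $28,000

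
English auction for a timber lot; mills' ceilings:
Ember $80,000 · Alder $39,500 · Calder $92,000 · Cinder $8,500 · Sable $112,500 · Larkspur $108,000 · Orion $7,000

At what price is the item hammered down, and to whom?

Sable wins at $108,000

Sorting limits: 112,500 (Sable) > 108,000 (Larkspur) > 92,000 (Calder) > 80,000 (Ember) > 39,500 (Alder) > 8,500 (Cinder) > …
Once the price passes $108,000, only Sable is left; the hammer falls at Larkspur's limit of $108,000.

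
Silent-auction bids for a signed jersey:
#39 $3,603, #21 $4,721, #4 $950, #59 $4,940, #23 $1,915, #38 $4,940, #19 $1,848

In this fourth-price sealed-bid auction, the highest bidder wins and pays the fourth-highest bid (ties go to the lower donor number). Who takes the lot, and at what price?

Bids in order: 4,940 (#38) > 4,940 (#59) > 4,721 (#21) > 3,603 (#39) > 1,915 (#23) > 1,848 (#19) > …
#38 and #59 tie at $4,940; tie-break gives it to #38.
#38 wins; payment is bid #4 in the ranking = $3,603.

#38 pays $3,603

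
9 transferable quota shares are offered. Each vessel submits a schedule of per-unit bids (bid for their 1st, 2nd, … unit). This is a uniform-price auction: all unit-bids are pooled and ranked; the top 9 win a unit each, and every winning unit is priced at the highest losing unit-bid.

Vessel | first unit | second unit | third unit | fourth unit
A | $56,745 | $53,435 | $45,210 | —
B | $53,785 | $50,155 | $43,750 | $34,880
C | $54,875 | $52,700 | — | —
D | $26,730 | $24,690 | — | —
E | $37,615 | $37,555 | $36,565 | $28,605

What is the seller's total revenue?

Total revenue: $337,995

All unit-bids, highest first — top 9: 56,745 (A-1), 54,875 (C-1), 53,785 (B-1), 53,435 (A-2), 52,700 (C-2), 50,155 (B-2), 45,210 (A-3), 43,750 (B-3), 37,615 (E-1)
Highest rejected unit-bid = $37,555.
Allocation: A 3, B 3, C 2, E 1. Every unit priced at $37,555.
Revenue = 9 × 37,555 = $337,995.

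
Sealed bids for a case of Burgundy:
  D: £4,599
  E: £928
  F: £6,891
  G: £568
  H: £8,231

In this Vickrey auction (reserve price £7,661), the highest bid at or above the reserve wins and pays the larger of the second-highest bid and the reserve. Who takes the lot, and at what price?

H pays £7,661

Rule: the highest bid at or above the reserve wins and pays the larger of the second-highest bid and the reserve.
Sorting bids: 8,231 (H) > 6,891 (F) > 4,599 (D) > 928 (E) > 568 (G)
Highest eligible bid: H at £8,231.
max(second-highest £6,891, reserve £7,661) = £7,661.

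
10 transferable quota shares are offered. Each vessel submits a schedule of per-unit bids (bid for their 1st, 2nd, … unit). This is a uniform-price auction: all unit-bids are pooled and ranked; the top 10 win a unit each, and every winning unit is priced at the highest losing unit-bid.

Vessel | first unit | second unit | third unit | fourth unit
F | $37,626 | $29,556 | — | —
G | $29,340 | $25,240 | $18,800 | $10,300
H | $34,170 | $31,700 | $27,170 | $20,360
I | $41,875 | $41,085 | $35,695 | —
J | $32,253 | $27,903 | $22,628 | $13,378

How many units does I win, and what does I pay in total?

I: 3 units, pays $81,510

Pooled unit-bids ranked (top 10): 41,875 (I-1), 41,085 (I-2), 37,626 (F-1), 35,695 (I-3), 34,170 (H-1), 32,253 (J-1), 31,700 (H-2), 29,556 (F-2), 29,340 (G-1), 27,903 (J-2)
The (k+1)-th unit-bid is $27,170.
I wins 3 unit(s) at $27,170 each.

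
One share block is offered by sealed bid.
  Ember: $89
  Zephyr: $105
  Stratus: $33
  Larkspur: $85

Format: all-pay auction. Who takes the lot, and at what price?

Zephyr pays $105

Rule: the highest bidder wins the item, but every bidder pays their own bid.
Sorting bids: 105 (Zephyr) > 89 (Ember) > 85 (Larkspur) > 33 (Stratus)
Zephyr is highest and takes the item; every bidder forfeits their bid.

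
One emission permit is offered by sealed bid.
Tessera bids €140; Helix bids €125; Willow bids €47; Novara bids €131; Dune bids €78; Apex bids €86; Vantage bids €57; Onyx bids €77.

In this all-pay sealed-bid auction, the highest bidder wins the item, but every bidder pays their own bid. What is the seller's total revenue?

Total revenue: €741

Bids in order: 140 (Tessera) > 131 (Novara) > 125 (Helix) > 86 (Apex) > 78 (Dune) > 77 (Onyx) > …
Tessera wins with the top bid; all bids are sunk regardless.
Every bidder forfeits their bid regardless of winning.
Revenue = 140 + 125 + 47 + 131 + 78 + 86 + 57 + 77 = €741.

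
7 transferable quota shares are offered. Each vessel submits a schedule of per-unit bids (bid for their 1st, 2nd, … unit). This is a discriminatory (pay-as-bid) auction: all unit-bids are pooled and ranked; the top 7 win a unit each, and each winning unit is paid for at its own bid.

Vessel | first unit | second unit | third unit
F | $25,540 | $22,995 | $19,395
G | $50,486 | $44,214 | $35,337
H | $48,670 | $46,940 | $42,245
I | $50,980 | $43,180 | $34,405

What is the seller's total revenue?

Total revenue: $326,715

All unit-bids, highest first — top 7: 50,980 (I-1), 50,486 (G-1), 48,670 (H-1), 46,940 (H-2), 44,214 (G-2), 43,180 (I-2), 42,245 (H-3)
Next rejected bid: $35,337 (not a price — pay-as-bid).
Each winning unit pays its own bid.
Revenue = 50,980 + 50,486 + 48,670 + 46,940 + 44,214 + 43,180 + 42,245 = $326,715.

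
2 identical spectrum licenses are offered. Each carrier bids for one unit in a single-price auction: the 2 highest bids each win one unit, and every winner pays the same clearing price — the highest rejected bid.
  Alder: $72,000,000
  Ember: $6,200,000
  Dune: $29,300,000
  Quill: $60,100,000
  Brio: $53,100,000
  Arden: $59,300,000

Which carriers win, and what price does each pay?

Bids ranked high→low: 72,000,000 (Alder), 60,100,000 (Quill), 59,300,000 (Arden), 53,100,000 (Brio), …
Top 2: Alder, Quill.
First losing bid is Arden's $59,300,000, which sets the uniform price.

Alder, Quill; each pays $59,300,000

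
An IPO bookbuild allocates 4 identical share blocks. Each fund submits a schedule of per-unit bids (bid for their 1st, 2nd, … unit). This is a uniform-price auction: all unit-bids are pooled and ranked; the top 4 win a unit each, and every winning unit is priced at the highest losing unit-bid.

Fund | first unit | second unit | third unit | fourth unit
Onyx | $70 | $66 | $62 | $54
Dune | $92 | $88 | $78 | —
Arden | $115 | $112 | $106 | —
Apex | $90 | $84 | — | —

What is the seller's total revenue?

Total revenue: $360

Pooled unit-bids ranked (top 4): 115 (Arden-1), 112 (Arden-2), 106 (Arden-3), 92 (Dune-1)
First bid not allocated: $90.
Allocation: Arden 3, Dune 1. Every unit priced at $90.
Revenue = 4 × 90 = $360.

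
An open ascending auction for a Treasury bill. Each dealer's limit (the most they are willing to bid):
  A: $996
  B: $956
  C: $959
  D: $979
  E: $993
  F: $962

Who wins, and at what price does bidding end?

Limits in order: 996 (A) > 993 (E) > 979 (D) > 962 (F) > 959 (C) > 956 (B)
Once the price passes $993, only A is left; the hammer falls at E's limit of $993.

A wins at $993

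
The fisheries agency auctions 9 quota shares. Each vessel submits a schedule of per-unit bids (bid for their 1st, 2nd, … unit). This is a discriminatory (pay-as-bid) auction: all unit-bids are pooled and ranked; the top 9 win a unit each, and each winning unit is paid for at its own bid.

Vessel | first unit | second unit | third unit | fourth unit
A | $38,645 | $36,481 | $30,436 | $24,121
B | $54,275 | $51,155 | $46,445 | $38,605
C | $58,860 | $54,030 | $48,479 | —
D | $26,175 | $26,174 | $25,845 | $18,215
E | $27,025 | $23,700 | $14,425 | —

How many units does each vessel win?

A 2, B 4, C 3

Pooled unit-bids ranked (top 9): 58,860 (C-1), 54,275 (B-1), 54,030 (C-2), 51,155 (B-2), 48,479 (C-3), 46,445 (B-3), 38,645 (A-1), 38,605 (B-4), 36,481 (A-2)
Next rejected bid: $30,436 (not a price — pay-as-bid).
Allocation: A 2, B 4, C 3.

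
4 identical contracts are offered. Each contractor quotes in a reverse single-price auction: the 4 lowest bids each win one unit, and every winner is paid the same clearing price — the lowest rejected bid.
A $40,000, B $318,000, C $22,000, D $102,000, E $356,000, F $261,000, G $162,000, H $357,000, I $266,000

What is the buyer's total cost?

Total cost: $1,044,000

Ordering the bids: 22,000 (C), 40,000 (A), 102,000 (D), 162,000 (G), 261,000 (F), 266,000 (I), …
The 4 lowest are C, A, D, G.
Lowest unsuccessful bid: $261,000 → clearing price.
Total cost = 4 × $261,000 = $1,044,000.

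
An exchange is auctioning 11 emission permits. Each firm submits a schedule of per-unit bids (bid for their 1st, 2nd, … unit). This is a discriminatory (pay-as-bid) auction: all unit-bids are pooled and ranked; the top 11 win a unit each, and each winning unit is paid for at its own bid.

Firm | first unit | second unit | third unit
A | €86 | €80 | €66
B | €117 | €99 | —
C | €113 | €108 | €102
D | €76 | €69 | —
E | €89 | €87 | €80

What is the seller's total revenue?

Total revenue: €1,037

All unit-bids, highest first — top 11: 117 (B-1), 113 (C-1), 108 (C-2), 102 (C-3), 99 (B-2), 89 (E-1), 87 (E-2), 86 (A-1), 80 (A-2), 80 (E-3), 76 (D-1)
Next rejected bid: €69 (not a price — pay-as-bid).
Each winning unit pays its own bid.
Revenue = 117 + 113 + 108 + 102 + 99 + 89 + 87 + 86 + 80 + 80 + 76 = €1,037.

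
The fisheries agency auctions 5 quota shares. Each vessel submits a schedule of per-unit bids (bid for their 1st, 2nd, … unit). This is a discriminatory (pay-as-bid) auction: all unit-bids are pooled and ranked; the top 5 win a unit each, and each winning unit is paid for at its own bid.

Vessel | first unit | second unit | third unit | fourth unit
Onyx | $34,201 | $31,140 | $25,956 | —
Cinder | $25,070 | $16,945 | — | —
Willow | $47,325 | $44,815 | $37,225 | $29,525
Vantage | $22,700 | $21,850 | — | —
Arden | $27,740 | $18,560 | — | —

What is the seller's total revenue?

Total revenue: $194,706

Pooled unit-bids ranked (top 5): 47,325 (Willow-1), 44,815 (Willow-2), 37,225 (Willow-3), 34,201 (Onyx-1), 31,140 (Onyx-2)
Next rejected bid: $29,525 (not a price — pay-as-bid).
Each winning unit pays its own bid.
Revenue = 47,325 + 44,815 + 37,225 + 34,201 + 31,140 = $194,706.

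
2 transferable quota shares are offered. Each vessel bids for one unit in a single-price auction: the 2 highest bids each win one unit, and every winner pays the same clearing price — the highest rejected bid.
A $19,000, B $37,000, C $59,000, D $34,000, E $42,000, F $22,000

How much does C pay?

C pays $37,000

Bids ranked high→low: 59,000 (C), 42,000 (E), 37,000 (B), 34,000 (D), …
Top 2: C, E.
Clearing price = highest rejected bid = $37,000.
C wins → pays $37,000.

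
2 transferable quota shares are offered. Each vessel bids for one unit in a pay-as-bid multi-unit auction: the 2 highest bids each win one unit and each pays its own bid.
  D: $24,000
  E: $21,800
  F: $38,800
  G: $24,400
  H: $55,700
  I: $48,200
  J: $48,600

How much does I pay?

Ordering the bids: 55,700 (H), 48,600 (J), 48,200 (I), 38,800 (F), …
The 2 highest are H, J.
I does not win → $0.

I pays $0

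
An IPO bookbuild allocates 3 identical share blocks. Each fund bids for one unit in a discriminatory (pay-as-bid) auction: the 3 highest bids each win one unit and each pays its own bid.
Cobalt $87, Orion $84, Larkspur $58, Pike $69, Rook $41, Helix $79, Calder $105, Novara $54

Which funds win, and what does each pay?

Bids ranked high→low: 105 (Calder), 87 (Cobalt), 84 (Orion), 79 (Helix), 69 (Pike), …
The 3 highest are Calder, Cobalt, Orion.
Each winner pays its own bid: Calder $105, Cobalt $87, Orion $84.

Calder $105, Cobalt $87, Orion $84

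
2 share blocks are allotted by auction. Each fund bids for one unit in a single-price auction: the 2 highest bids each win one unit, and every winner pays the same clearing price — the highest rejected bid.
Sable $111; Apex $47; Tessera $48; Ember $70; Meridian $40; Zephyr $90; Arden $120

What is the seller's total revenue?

Total revenue: $180

Bids ranked high→low: 120 (Arden), 111 (Sable), 90 (Zephyr), 70 (Ember), …
The 2 highest are Arden, Sable.
Clearing price = highest rejected bid = $90.
Total revenue = 2 × $90 = $180.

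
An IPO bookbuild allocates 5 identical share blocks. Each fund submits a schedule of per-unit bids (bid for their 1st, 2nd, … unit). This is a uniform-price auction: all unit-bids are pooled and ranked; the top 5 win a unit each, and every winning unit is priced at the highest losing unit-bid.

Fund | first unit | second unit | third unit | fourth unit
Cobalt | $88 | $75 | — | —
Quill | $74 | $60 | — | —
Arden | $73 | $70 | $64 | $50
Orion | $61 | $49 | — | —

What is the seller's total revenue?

Total revenue: $320

Merging the schedules and taking the best 5: 88 (Cobalt-1), 75 (Cobalt-2), 74 (Quill-1), 73 (Arden-1), 70 (Arden-2)
First bid not allocated: $64.
Allocation: Arden 2, Cobalt 2, Quill 1. Every unit priced at $64.
Revenue = 5 × 64 = $320.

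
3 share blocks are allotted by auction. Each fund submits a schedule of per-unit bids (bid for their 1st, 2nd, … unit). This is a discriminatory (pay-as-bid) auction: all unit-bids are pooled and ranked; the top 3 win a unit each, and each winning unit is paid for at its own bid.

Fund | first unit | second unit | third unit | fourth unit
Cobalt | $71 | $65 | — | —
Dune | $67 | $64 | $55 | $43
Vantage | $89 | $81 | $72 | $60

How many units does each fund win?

Vantage 3

Merging the schedules and taking the best 3: 89 (Vantage-1), 81 (Vantage-2), 72 (Vantage-3)
Next rejected bid: $71 (not a price — pay-as-bid).
Allocation: Vantage 3.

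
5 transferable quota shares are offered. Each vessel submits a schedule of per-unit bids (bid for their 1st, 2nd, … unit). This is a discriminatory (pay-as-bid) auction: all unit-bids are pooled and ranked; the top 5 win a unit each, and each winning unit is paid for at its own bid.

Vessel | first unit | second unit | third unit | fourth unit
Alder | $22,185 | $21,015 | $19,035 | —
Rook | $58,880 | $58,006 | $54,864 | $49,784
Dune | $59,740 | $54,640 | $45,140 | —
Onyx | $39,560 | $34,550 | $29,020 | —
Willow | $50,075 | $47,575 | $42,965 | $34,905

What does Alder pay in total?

All unit-bids, highest first — top 5: 59,740 (Dune-1), 58,880 (Rook-1), 58,006 (Rook-2), 54,864 (Rook-3), 54,640 (Dune-2)
Next rejected bid: $50,075 (not a price — pay-as-bid).
Alder wins no units.

Alder pays $0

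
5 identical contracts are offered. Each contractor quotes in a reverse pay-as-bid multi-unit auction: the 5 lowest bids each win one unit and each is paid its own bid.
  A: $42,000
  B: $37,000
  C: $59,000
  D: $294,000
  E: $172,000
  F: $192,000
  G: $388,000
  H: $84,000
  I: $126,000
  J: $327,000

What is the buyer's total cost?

Total cost: $348,000

Bids ranked low→high: 37,000 (B), 42,000 (A), 59,000 (C), 84,000 (H), 126,000 (I), 172,000 (E), 192,000 (F), …
Winners (5 units): B, A, C, H, I.
Total cost = 37,000 + 42,000 + 59,000 + 84,000 + 126,000 = $348,000.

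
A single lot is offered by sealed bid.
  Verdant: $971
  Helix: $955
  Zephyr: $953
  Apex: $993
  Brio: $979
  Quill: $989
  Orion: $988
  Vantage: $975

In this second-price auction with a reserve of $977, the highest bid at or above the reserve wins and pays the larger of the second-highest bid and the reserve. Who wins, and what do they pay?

Apex pays $989

Rule: the highest bid at or above the reserve wins and pays the larger of the second-highest bid and the reserve.
Bids ranked: 993 (Apex) > 989 (Quill) > 988 (Orion) > 979 (Brio) > 975 (Vantage) > 971 (Verdant) > …
Apex has the top bid at or above the reserve ($993).
Second-highest bid $989 exceeds the reserve $977 → payment $989.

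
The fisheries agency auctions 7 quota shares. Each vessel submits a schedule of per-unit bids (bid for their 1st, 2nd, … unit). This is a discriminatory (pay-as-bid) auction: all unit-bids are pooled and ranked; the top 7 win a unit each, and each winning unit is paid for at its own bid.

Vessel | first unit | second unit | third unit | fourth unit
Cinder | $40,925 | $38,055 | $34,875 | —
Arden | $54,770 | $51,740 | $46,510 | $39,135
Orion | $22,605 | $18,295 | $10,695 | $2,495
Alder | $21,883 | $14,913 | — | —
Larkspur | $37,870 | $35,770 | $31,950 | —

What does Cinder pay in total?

Pooled unit-bids ranked (top 7): 54,770 (Arden-1), 51,740 (Arden-2), 46,510 (Arden-3), 40,925 (Cinder-1), 39,135 (Arden-4), 38,055 (Cinder-2), 37,870 (Larkspur-1)
Next rejected bid: $35,770 (not a price — pay-as-bid).
Cinder's winning unit-bids: 40,925 + 38,055 = $78,980.

Cinder pays $78,980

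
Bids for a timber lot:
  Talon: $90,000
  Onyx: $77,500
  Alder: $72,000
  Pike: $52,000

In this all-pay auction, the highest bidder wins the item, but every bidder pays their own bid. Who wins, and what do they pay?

Talon pays $90,000

Bids in order: 90,000 (Talon) > 77,500 (Onyx) > 72,000 (Alder) > 52,000 (Pike)
Talon wins with the top bid; all bids are sunk regardless.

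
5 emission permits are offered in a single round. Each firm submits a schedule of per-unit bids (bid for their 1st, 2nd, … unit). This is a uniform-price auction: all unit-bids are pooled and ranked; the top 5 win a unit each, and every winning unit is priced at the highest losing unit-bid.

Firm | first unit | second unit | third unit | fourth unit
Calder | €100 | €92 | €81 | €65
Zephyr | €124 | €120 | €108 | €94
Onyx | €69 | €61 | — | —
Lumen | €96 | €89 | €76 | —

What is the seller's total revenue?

Total revenue: €470

Pooled unit-bids ranked (top 5): 124 (Zephyr-1), 120 (Zephyr-2), 108 (Zephyr-3), 100 (Calder-1), 96 (Lumen-1)
The (k+1)-th unit-bid is €94.
Allocation: Calder 1, Lumen 1, Zephyr 3. Every unit priced at €94.
Revenue = 5 × 94 = €470.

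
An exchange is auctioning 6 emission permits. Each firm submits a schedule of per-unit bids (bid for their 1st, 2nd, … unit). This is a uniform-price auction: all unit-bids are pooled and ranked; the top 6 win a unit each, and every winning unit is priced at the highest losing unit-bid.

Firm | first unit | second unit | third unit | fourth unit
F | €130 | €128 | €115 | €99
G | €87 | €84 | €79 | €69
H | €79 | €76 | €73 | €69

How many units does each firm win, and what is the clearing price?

All unit-bids, highest first — top 6: 130 (F-1), 128 (F-2), 115 (F-3), 99 (F-4), 87 (G-1), 84 (G-2)
First bid not allocated: €79.
Allocation: F 4, G 2.

F 4, G 2; clearing price €79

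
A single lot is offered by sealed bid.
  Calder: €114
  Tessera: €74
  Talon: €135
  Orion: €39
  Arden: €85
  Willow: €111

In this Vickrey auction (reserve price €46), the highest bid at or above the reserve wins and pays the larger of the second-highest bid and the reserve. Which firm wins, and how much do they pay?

Bids ranked: 135 (Talon) > 114 (Calder) > 111 (Willow) > 85 (Arden) > 74 (Tessera) > 39 (Orion)
Talon has the top bid at or above the reserve (€135).
max(second-highest €114, reserve €46) = €114; the reserve does not bind.

Talon pays €114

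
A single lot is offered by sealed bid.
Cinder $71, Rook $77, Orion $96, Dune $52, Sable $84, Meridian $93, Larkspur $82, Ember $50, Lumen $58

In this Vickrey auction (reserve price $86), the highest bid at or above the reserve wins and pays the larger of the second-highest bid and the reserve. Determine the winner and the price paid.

Rule: the highest bid at or above the reserve wins and pays the larger of the second-highest bid and the reserve.
Bids ranked: 96 (Orion) > 93 (Meridian) > 84 (Sable) > 82 (Larkspur) > 77 (Rook) > 71 (Cinder) > …
Orion has the top bid at or above the reserve ($96).
Second-highest bid $93 exceeds the reserve $86 → payment $93.

Orion pays $93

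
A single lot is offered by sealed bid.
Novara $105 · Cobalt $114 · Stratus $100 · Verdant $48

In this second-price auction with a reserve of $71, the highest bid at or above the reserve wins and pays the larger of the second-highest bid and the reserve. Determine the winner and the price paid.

Cobalt pays $105

Bids in order: 114 (Cobalt) > 105 (Novara) > 100 (Stratus) > 48 (Verdant)
Highest eligible bid: Cobalt at $114.
max(second-highest $105, reserve $71) = $105; the reserve does not bind.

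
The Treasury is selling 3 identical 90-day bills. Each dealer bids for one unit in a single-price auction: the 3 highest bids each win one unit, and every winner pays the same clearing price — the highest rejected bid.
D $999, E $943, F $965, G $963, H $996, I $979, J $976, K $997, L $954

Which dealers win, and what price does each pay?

D, K, H; each pays $979

Bids ranked high→low: 999 (D), 997 (K), 996 (H), 979 (I), 976 (J), …
The 3 highest are D, K, H.
Clearing price = highest rejected bid = $979.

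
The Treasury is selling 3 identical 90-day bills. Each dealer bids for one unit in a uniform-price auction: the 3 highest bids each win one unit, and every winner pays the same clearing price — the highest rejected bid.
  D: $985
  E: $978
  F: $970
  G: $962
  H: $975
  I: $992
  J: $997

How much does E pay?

Ordering the bids: 997 (J), 992 (I), 985 (D), 978 (E), 975 (H), …
Top 3: J, I, D.
First losing bid is E's $978, which sets the uniform price.
E does not win → pays $0.

E pays $0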